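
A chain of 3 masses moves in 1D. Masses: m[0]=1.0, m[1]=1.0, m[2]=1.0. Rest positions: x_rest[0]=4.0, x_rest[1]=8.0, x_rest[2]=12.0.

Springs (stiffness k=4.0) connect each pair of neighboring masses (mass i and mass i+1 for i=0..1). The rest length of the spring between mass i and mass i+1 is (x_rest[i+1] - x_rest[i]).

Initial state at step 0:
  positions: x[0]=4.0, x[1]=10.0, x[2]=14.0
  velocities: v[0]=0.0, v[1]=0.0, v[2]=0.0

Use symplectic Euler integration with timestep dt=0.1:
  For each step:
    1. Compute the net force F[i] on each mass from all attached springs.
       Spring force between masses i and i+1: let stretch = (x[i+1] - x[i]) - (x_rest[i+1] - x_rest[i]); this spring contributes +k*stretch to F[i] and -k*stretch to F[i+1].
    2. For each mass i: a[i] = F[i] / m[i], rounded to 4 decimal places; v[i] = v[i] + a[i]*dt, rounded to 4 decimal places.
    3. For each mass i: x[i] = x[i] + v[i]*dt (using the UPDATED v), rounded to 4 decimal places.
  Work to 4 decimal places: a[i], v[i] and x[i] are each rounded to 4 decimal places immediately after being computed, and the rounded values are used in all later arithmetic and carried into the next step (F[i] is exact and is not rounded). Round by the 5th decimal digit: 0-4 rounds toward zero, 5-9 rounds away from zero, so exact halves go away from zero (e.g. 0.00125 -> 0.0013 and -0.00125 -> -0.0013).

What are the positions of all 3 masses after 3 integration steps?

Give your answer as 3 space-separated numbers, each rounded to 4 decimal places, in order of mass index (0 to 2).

Step 0: x=[4.0000 10.0000 14.0000] v=[0.0000 0.0000 0.0000]
Step 1: x=[4.0800 9.9200 14.0000] v=[0.8000 -0.8000 0.0000]
Step 2: x=[4.2336 9.7696 13.9968] v=[1.5360 -1.5040 -0.0320]
Step 3: x=[4.4486 9.5669 13.9845] v=[2.1504 -2.0275 -0.1229]

Answer: 4.4486 9.5669 13.9845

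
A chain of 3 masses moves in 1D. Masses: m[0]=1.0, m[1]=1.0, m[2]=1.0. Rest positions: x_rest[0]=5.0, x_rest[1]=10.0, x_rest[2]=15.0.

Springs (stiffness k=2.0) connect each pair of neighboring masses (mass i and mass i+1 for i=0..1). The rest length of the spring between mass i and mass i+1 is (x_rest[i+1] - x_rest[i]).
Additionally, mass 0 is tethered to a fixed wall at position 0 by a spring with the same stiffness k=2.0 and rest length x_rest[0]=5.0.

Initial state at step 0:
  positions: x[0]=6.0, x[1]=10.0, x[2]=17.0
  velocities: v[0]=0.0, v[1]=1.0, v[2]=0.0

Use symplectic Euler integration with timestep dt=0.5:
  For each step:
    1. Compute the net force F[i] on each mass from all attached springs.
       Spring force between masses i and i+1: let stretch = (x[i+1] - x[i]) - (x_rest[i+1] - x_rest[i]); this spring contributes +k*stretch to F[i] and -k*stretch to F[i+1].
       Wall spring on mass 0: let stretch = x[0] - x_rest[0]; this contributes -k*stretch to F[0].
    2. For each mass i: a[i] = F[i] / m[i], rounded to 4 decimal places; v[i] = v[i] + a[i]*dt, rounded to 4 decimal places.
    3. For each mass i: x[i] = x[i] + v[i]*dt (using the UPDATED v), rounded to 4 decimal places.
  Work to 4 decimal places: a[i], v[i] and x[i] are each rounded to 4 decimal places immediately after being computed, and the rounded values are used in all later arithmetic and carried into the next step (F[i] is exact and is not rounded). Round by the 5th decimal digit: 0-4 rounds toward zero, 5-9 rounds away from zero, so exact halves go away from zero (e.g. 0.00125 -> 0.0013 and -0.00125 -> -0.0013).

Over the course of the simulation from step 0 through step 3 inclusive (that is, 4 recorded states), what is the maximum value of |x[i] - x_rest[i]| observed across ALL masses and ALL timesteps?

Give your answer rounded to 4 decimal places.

Answer: 2.5000

Derivation:
Step 0: x=[6.0000 10.0000 17.0000] v=[0.0000 1.0000 0.0000]
Step 1: x=[5.0000 12.0000 16.0000] v=[-2.0000 4.0000 -2.0000]
Step 2: x=[5.0000 12.5000 15.5000] v=[0.0000 1.0000 -1.0000]
Step 3: x=[6.2500 10.7500 16.0000] v=[2.5000 -3.5000 1.0000]
Max displacement = 2.5000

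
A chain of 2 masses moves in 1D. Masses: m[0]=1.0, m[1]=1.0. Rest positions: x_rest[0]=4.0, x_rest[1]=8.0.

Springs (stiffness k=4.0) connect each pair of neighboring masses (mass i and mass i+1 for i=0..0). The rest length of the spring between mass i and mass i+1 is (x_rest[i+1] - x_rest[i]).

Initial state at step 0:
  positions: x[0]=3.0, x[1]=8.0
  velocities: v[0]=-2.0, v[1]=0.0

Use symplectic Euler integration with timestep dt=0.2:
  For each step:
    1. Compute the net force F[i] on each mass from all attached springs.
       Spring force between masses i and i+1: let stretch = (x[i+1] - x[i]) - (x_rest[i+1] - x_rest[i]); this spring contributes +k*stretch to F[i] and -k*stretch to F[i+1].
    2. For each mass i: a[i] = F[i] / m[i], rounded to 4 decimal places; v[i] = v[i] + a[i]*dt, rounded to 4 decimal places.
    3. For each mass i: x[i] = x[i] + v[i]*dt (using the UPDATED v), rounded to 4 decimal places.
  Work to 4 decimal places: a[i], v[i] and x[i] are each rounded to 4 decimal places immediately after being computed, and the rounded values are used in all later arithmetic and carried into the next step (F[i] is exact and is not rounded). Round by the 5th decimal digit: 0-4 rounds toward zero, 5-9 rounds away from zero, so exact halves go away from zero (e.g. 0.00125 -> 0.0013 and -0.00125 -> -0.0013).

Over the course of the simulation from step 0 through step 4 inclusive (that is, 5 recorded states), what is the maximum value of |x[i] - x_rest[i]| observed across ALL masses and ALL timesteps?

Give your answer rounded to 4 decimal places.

Step 0: x=[3.0000 8.0000] v=[-2.0000 0.0000]
Step 1: x=[2.7600 7.8400] v=[-1.2000 -0.8000]
Step 2: x=[2.6928 7.5072] v=[-0.3360 -1.6640]
Step 3: x=[2.7559 7.0441] v=[0.3155 -2.3155]
Step 4: x=[2.8651 6.5349] v=[0.5461 -2.5461]
Max displacement = 1.4651

Answer: 1.4651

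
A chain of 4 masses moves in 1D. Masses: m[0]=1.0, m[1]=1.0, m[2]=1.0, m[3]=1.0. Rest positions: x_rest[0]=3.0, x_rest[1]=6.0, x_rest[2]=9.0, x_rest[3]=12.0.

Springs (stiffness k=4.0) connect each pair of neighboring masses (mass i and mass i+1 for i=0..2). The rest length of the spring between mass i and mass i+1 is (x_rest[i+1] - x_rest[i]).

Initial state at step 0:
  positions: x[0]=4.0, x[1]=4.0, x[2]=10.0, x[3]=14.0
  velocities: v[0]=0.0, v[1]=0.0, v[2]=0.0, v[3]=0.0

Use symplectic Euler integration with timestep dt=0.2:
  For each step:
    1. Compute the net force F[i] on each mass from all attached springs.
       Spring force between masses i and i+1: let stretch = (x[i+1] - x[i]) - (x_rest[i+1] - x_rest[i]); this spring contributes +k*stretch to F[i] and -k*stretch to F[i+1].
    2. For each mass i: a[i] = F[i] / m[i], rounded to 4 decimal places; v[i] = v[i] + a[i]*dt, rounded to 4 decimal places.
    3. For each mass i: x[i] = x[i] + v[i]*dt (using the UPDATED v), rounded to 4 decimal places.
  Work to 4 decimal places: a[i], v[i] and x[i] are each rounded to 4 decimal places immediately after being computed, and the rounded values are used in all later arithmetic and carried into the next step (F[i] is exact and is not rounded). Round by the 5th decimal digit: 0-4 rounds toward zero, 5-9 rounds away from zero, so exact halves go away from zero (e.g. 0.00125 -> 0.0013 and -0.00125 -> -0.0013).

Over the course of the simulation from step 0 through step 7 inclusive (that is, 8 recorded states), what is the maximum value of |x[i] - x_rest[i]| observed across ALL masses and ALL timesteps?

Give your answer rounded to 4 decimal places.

Answer: 2.4542

Derivation:
Step 0: x=[4.0000 4.0000 10.0000 14.0000] v=[0.0000 0.0000 0.0000 0.0000]
Step 1: x=[3.5200 4.9600 9.6800 13.8400] v=[-2.4000 4.8000 -1.6000 -0.8000]
Step 2: x=[2.7904 6.4448 9.2704 13.4944] v=[-3.6480 7.4240 -2.0480 -1.7280]
Step 3: x=[2.1655 7.7970 9.0845 12.9530] v=[-3.1245 6.7610 -0.9293 -2.7072]
Step 4: x=[1.9616 8.4542 9.3116 12.2726] v=[-1.0193 3.2858 1.1355 -3.4020]
Step 5: x=[2.3166 8.2097 9.8753 11.5984] v=[1.7748 -1.2224 2.8184 -3.3708]
Step 6: x=[3.1345 7.2888 10.4482 11.1285] v=[4.0893 -4.6044 2.8644 -2.3493]
Step 7: x=[4.1370 6.2087 10.6244 11.0298] v=[5.0127 -5.4003 0.8811 -0.4935]
Max displacement = 2.4542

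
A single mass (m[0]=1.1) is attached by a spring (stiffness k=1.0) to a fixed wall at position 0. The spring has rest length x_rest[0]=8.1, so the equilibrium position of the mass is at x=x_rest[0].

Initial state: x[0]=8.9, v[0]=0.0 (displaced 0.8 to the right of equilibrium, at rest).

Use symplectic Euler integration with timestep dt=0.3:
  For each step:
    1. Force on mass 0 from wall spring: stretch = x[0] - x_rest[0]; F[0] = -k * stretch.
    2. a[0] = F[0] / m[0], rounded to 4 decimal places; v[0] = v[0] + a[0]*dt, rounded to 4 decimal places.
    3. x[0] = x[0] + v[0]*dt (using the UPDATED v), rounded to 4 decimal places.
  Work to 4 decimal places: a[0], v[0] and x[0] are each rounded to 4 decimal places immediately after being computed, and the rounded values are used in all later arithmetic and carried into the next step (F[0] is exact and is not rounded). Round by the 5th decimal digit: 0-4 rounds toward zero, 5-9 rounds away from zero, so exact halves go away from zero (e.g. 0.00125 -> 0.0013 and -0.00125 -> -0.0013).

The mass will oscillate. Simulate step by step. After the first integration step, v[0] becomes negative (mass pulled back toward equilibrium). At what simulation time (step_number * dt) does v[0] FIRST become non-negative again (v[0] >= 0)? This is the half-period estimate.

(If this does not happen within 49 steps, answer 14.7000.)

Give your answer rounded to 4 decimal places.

Step 0: x=[8.9000] v=[0.0000]
Step 1: x=[8.8345] v=[-0.2182]
Step 2: x=[8.7090] v=[-0.4185]
Step 3: x=[8.5336] v=[-0.5846]
Step 4: x=[8.3227] v=[-0.7029]
Step 5: x=[8.0936] v=[-0.7637]
Step 6: x=[7.8650] v=[-0.7620]
Step 7: x=[7.6556] v=[-0.6979]
Step 8: x=[7.4826] v=[-0.5767]
Step 9: x=[7.3601] v=[-0.4083]
Step 10: x=[7.2982] v=[-0.2065]
Step 11: x=[7.3019] v=[0.0122]
First v>=0 after going negative at step 11, time=3.3000

Answer: 3.3000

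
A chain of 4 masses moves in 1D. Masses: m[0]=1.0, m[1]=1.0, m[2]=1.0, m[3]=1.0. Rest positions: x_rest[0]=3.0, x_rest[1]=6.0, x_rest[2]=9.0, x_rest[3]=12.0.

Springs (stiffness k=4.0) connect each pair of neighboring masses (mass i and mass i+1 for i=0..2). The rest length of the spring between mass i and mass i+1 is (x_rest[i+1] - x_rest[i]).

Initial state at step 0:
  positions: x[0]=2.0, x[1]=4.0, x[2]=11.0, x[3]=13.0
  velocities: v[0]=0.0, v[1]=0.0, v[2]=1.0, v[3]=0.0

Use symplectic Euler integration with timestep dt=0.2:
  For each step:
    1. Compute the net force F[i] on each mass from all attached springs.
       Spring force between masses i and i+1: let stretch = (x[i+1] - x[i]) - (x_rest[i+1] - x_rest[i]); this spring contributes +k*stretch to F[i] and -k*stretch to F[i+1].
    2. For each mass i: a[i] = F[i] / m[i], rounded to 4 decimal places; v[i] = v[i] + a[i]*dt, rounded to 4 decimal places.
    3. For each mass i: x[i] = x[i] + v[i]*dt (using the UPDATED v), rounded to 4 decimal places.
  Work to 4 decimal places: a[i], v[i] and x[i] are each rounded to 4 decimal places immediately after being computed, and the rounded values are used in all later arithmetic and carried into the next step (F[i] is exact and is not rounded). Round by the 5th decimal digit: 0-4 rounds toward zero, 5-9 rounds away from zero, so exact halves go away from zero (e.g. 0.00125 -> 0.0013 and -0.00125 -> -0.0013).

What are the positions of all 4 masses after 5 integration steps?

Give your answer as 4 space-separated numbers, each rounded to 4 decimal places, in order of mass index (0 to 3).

Step 0: x=[2.0000 4.0000 11.0000 13.0000] v=[0.0000 0.0000 1.0000 0.0000]
Step 1: x=[1.8400 4.8000 10.4000 13.1600] v=[-0.8000 4.0000 -3.0000 0.8000]
Step 2: x=[1.6736 6.0224 9.3456 13.3584] v=[-0.8320 6.1120 -5.2720 0.9920]
Step 3: x=[1.7230 7.0807 8.4015 13.3948] v=[0.2470 5.2915 -4.7203 0.1818]
Step 4: x=[2.1496 7.4931 8.0450 13.1122] v=[2.1332 2.0620 -1.7823 -1.4128]
Step 5: x=[2.9512 7.1388 8.4110 12.4989] v=[4.0080 -1.7713 1.8299 -3.0666]

Answer: 2.9512 7.1388 8.4110 12.4989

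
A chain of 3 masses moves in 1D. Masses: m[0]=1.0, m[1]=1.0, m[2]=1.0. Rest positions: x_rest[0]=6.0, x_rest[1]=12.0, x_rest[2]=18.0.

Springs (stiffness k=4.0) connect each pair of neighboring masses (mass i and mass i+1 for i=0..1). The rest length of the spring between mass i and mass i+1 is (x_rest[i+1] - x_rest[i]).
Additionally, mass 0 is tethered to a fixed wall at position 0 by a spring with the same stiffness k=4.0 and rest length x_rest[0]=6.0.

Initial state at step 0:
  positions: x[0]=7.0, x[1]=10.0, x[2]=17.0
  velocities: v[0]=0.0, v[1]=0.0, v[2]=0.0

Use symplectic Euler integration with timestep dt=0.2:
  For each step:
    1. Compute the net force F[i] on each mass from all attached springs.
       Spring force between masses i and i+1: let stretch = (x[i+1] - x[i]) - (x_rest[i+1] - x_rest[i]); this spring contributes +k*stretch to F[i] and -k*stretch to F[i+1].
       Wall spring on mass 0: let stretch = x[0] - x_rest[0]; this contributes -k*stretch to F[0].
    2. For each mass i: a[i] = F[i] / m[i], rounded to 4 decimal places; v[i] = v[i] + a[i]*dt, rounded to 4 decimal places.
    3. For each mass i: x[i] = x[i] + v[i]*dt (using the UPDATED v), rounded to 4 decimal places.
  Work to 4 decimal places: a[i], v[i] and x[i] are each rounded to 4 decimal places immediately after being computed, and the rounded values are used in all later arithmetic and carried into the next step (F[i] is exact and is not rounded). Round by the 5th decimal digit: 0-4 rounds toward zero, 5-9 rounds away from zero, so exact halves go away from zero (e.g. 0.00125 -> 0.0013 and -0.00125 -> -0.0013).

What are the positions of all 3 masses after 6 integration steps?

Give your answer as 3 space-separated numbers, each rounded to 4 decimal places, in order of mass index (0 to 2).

Step 0: x=[7.0000 10.0000 17.0000] v=[0.0000 0.0000 0.0000]
Step 1: x=[6.3600 10.6400 16.8400] v=[-3.2000 3.2000 -0.8000]
Step 2: x=[5.3872 11.5872 16.6480] v=[-4.8640 4.7360 -0.9600]
Step 3: x=[4.5444 12.3521 16.6063] v=[-4.2138 3.8246 -0.2086]
Step 4: x=[4.2238 12.5485 16.8439] v=[-1.6032 0.9818 1.1880]
Step 5: x=[4.5593 12.1002 17.3542] v=[1.6775 -2.2416 2.5517]
Step 6: x=[5.3719 11.2860 17.9839] v=[4.0628 -4.0711 3.1485]

Answer: 5.3719 11.2860 17.9839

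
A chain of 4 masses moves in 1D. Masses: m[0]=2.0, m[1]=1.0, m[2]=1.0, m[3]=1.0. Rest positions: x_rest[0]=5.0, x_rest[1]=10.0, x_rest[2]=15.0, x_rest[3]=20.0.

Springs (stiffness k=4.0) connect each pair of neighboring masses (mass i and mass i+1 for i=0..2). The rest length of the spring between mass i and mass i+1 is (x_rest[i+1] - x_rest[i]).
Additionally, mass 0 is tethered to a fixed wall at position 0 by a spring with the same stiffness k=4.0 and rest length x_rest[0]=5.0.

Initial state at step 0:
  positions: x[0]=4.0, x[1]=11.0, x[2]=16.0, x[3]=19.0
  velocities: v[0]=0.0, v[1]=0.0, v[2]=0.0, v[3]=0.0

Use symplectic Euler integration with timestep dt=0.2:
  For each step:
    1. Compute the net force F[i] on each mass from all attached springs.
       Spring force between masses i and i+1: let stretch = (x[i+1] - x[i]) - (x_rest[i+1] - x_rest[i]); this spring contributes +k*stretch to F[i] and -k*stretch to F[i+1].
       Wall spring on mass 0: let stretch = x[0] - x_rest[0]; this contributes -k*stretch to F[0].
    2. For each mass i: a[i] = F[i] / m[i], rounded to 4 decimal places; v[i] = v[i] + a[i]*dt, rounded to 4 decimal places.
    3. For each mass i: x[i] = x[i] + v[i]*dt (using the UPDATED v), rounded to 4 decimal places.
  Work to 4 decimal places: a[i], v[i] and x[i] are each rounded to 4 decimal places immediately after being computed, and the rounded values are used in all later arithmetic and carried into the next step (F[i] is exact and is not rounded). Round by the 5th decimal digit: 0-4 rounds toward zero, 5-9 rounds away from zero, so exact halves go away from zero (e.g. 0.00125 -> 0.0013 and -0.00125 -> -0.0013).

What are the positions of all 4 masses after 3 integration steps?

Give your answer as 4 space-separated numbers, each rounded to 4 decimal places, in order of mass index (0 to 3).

Answer: 5.1374 9.5055 14.5572 20.4408

Derivation:
Step 0: x=[4.0000 11.0000 16.0000 19.0000] v=[0.0000 0.0000 0.0000 0.0000]
Step 1: x=[4.2400 10.6800 15.6800 19.3200] v=[1.2000 -1.6000 -1.6000 1.6000]
Step 2: x=[4.6560 10.1296 15.1424 19.8576] v=[2.0800 -2.7520 -2.6880 2.6880]
Step 3: x=[5.1374 9.5055 14.5572 20.4408] v=[2.4070 -3.1206 -2.9261 2.9158]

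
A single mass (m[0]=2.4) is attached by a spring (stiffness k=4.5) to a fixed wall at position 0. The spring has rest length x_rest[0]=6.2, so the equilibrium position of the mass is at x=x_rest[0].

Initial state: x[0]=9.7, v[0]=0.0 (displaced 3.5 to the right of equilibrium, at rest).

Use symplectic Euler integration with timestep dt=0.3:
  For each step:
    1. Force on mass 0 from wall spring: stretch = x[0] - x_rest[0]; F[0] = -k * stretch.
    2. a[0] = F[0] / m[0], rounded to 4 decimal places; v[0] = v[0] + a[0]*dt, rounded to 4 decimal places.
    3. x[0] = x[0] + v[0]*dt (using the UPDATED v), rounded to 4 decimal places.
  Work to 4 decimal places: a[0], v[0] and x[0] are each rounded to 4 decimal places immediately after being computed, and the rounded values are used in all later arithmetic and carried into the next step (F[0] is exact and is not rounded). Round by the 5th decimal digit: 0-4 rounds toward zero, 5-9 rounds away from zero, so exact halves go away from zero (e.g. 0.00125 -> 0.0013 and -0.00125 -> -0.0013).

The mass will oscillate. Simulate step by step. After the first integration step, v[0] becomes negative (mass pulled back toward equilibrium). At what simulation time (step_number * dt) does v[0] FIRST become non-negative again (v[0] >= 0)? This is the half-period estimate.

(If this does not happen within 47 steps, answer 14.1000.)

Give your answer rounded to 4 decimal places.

Answer: 2.4000

Derivation:
Step 0: x=[9.7000] v=[0.0000]
Step 1: x=[9.1094] v=[-1.9688]
Step 2: x=[8.0278] v=[-3.6053]
Step 3: x=[6.6378] v=[-4.6334]
Step 4: x=[5.1739] v=[-4.8797]
Step 5: x=[3.8832] v=[-4.3025]
Step 6: x=[2.9834] v=[-2.9993]
Step 7: x=[2.6264] v=[-1.1900]
Step 8: x=[2.8725] v=[0.8202]
First v>=0 after going negative at step 8, time=2.4000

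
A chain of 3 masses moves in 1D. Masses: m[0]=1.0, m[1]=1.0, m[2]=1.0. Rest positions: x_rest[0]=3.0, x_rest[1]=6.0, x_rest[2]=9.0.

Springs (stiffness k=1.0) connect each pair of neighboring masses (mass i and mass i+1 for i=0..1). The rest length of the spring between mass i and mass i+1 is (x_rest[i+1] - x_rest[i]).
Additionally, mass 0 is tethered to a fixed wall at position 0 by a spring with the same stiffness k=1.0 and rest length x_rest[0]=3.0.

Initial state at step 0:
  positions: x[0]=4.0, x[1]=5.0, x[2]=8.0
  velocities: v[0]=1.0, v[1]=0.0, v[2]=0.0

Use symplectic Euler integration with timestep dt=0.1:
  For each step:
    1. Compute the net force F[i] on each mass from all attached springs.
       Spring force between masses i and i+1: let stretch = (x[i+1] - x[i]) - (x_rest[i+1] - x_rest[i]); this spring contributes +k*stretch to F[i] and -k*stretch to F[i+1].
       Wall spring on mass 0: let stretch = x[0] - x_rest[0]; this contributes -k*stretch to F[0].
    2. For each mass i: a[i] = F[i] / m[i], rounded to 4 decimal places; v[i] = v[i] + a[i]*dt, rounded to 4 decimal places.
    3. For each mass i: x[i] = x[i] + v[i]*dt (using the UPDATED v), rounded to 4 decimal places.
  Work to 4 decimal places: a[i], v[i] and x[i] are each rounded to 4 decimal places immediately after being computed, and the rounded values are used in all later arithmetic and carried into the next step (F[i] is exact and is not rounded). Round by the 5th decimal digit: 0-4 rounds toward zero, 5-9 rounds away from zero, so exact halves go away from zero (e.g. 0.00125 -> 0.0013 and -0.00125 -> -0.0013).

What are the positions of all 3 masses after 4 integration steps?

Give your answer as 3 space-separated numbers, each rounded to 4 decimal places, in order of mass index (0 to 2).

Answer: 4.0921 5.1994 8.0030

Derivation:
Step 0: x=[4.0000 5.0000 8.0000] v=[1.0000 0.0000 0.0000]
Step 1: x=[4.0700 5.0200 8.0000] v=[0.7000 0.2000 0.0000]
Step 2: x=[4.1088 5.0603 8.0002] v=[0.3880 0.4030 0.0020]
Step 3: x=[4.1160 5.1205 8.0010] v=[0.0723 0.6018 0.0080]
Step 4: x=[4.0921 5.1994 8.0030] v=[-0.2389 0.7894 0.0200]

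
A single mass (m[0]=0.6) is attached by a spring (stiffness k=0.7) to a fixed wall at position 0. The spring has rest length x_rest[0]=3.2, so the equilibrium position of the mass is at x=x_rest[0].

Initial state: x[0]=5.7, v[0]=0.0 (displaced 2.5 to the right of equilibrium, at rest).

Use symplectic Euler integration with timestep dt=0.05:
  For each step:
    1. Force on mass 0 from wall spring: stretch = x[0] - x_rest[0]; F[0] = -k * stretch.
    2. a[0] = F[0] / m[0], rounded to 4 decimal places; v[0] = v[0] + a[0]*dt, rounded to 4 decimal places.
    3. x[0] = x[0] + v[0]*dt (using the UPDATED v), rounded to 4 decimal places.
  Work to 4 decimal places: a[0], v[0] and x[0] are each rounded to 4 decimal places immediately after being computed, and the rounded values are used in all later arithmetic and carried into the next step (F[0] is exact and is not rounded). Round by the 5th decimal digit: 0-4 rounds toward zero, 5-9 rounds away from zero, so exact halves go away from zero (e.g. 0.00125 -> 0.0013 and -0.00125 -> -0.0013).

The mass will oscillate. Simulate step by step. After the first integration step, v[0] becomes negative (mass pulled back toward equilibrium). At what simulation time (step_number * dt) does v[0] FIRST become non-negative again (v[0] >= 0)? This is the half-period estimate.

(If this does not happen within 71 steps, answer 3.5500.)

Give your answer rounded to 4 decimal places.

Answer: 2.9500

Derivation:
Step 0: x=[5.7000] v=[0.0000]
Step 1: x=[5.6927] v=[-0.1458]
Step 2: x=[5.6781] v=[-0.2912]
Step 3: x=[5.6563] v=[-0.4358]
Step 4: x=[5.6273] v=[-0.5791]
Step 5: x=[5.5913] v=[-0.7207]
Step 6: x=[5.5483] v=[-0.8602]
Step 7: x=[5.4984] v=[-0.9972]
Step 8: x=[5.4418] v=[-1.1313]
Step 9: x=[5.3787] v=[-1.2621]
Step 10: x=[5.3092] v=[-1.3892]
Step 11: x=[5.2336] v=[-1.5122]
Step 12: x=[5.1521] v=[-1.6308]
Step 13: x=[5.0649] v=[-1.7447]
Step 14: x=[4.9722] v=[-1.8535]
Step 15: x=[4.8744] v=[-1.9569]
Step 16: x=[4.7717] v=[-2.0546]
Step 17: x=[4.6644] v=[-2.1463]
Step 18: x=[4.5528] v=[-2.2317]
Step 19: x=[4.4373] v=[-2.3106]
Step 20: x=[4.3182] v=[-2.3828]
Step 21: x=[4.1958] v=[-2.4480]
Step 22: x=[4.0705] v=[-2.5061]
Step 23: x=[3.9427] v=[-2.5569]
Step 24: x=[3.8127] v=[-2.6002]
Step 25: x=[3.6809] v=[-2.6359]
Step 26: x=[3.5477] v=[-2.6640]
Step 27: x=[3.4135] v=[-2.6843]
Step 28: x=[3.2787] v=[-2.6968]
Step 29: x=[3.1436] v=[-2.7014]
Step 30: x=[3.0087] v=[-2.6981]
Step 31: x=[2.8744] v=[-2.6869]
Step 32: x=[2.7410] v=[-2.6679]
Step 33: x=[2.6089] v=[-2.6411]
Step 34: x=[2.4786] v=[-2.6066]
Step 35: x=[2.3504] v=[-2.5645]
Step 36: x=[2.2247] v=[-2.5149]
Step 37: x=[2.1018] v=[-2.4580]
Step 38: x=[1.9821] v=[-2.3939]
Step 39: x=[1.8660] v=[-2.3229]
Step 40: x=[1.7537] v=[-2.2451]
Step 41: x=[1.6457] v=[-2.1607]
Step 42: x=[1.5422] v=[-2.0700]
Step 43: x=[1.4435] v=[-1.9733]
Step 44: x=[1.3500] v=[-1.8708]
Step 45: x=[1.2619] v=[-1.7629]
Step 46: x=[1.1794] v=[-1.6498]
Step 47: x=[1.1028] v=[-1.5319]
Step 48: x=[1.0323] v=[-1.4096]
Step 49: x=[0.9681] v=[-1.2832]
Step 50: x=[0.9105] v=[-1.1530]
Step 51: x=[0.8595] v=[-1.0194]
Step 52: x=[0.8154] v=[-0.8829]
Step 53: x=[0.7782] v=[-0.7438]
Step 54: x=[0.7481] v=[-0.6025]
Step 55: x=[0.7251] v=[-0.4595]
Step 56: x=[0.7093] v=[-0.3151]
Step 57: x=[0.7008] v=[-0.1698]
Step 58: x=[0.6996] v=[-0.0240]
Step 59: x=[0.7057] v=[0.1219]
First v>=0 after going negative at step 59, time=2.9500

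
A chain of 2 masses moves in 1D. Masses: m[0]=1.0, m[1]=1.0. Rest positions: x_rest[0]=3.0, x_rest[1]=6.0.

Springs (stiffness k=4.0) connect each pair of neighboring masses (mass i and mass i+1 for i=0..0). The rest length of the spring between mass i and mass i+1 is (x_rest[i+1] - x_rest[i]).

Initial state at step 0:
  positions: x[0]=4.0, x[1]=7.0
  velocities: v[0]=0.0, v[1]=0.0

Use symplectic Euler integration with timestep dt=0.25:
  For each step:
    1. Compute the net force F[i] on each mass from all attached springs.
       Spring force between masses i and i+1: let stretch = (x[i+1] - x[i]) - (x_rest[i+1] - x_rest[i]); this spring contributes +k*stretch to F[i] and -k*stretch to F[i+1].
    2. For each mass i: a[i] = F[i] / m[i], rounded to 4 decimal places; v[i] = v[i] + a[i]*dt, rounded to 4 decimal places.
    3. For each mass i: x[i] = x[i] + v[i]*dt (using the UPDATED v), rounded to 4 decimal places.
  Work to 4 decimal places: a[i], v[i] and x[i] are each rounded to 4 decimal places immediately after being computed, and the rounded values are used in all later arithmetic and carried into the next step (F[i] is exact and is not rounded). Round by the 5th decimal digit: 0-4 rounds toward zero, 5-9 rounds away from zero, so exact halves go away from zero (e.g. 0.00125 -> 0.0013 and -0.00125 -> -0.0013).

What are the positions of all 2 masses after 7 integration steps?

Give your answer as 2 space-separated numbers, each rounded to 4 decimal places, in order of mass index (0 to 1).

Answer: 4.0000 7.0000

Derivation:
Step 0: x=[4.0000 7.0000] v=[0.0000 0.0000]
Step 1: x=[4.0000 7.0000] v=[0.0000 0.0000]
Step 2: x=[4.0000 7.0000] v=[0.0000 0.0000]
Step 3: x=[4.0000 7.0000] v=[0.0000 0.0000]
Step 4: x=[4.0000 7.0000] v=[0.0000 0.0000]
Step 5: x=[4.0000 7.0000] v=[0.0000 0.0000]
Step 6: x=[4.0000 7.0000] v=[0.0000 0.0000]
Step 7: x=[4.0000 7.0000] v=[0.0000 0.0000]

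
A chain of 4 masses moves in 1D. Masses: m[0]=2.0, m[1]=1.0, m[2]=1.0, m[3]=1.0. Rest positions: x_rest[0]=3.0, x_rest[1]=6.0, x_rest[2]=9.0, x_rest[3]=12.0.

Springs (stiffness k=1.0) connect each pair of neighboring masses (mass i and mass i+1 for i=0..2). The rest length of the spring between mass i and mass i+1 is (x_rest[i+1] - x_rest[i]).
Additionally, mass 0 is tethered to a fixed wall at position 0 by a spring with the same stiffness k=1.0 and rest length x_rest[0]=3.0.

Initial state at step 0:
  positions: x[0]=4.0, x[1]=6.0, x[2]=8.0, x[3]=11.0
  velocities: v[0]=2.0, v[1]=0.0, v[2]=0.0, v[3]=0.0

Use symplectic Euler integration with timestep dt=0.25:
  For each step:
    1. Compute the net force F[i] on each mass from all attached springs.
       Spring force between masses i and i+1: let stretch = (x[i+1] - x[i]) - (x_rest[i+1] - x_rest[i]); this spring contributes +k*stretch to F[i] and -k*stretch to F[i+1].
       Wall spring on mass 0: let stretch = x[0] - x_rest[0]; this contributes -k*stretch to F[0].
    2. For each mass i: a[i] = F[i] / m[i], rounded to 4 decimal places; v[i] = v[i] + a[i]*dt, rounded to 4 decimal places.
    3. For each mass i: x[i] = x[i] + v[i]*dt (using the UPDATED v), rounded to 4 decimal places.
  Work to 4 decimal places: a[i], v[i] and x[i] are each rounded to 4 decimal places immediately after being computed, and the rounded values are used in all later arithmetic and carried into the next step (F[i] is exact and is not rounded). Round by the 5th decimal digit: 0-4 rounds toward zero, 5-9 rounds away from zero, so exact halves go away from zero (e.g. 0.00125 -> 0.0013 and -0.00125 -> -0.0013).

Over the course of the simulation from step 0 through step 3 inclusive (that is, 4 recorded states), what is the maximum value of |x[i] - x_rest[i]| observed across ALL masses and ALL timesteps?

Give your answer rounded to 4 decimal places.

Step 0: x=[4.0000 6.0000 8.0000 11.0000] v=[2.0000 0.0000 0.0000 0.0000]
Step 1: x=[4.4375 6.0000 8.0625 11.0000] v=[1.7500 0.0000 0.2500 0.0000]
Step 2: x=[4.7852 6.0313 8.1797 11.0039] v=[1.3906 0.1250 0.4688 0.0156]
Step 3: x=[5.0223 6.1190 8.3392 11.0188] v=[0.9482 0.3506 0.6378 0.0596]
Max displacement = 2.0223

Answer: 2.0223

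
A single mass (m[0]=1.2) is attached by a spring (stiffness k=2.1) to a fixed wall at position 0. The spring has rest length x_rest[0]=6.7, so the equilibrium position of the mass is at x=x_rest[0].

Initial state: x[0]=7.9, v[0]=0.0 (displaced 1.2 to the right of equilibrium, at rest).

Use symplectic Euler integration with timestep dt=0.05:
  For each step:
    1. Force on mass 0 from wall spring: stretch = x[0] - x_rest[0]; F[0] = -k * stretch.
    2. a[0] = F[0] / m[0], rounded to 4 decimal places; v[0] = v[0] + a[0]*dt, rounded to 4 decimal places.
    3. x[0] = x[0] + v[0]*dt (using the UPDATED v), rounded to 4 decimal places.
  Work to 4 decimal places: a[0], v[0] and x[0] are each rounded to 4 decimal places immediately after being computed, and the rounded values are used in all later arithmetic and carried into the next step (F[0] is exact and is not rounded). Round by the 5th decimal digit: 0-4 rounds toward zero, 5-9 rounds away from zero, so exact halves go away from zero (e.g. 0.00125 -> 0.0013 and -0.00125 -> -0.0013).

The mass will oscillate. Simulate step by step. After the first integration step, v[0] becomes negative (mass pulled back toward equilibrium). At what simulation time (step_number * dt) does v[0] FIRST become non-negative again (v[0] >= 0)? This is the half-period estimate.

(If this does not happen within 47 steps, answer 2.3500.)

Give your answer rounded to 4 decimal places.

Answer: 2.3500

Derivation:
Step 0: x=[7.9000] v=[0.0000]
Step 1: x=[7.8948] v=[-0.1050]
Step 2: x=[7.8843] v=[-0.2095]
Step 3: x=[7.8686] v=[-0.3131]
Step 4: x=[7.8478] v=[-0.4154]
Step 5: x=[7.8220] v=[-0.5158]
Step 6: x=[7.7913] v=[-0.6140]
Step 7: x=[7.7558] v=[-0.7095]
Step 8: x=[7.7157] v=[-0.8019]
Step 9: x=[7.6712] v=[-0.8908]
Step 10: x=[7.6224] v=[-0.9758]
Step 11: x=[7.5696] v=[-1.0565]
Step 12: x=[7.5130] v=[-1.1326]
Step 13: x=[7.4528] v=[-1.2037]
Step 14: x=[7.3893] v=[-1.2696]
Step 15: x=[7.3228] v=[-1.3299]
Step 16: x=[7.2536] v=[-1.3844]
Step 17: x=[7.1820] v=[-1.4328]
Step 18: x=[7.1083] v=[-1.4750]
Step 19: x=[7.0328] v=[-1.5107]
Step 20: x=[6.9558] v=[-1.5398]
Step 21: x=[6.8777] v=[-1.5622]
Step 22: x=[6.7988] v=[-1.5778]
Step 23: x=[6.7195] v=[-1.5864]
Step 24: x=[6.6401] v=[-1.5881]
Step 25: x=[6.5610] v=[-1.5829]
Step 26: x=[6.4825] v=[-1.5707]
Step 27: x=[6.4049] v=[-1.5517]
Step 28: x=[6.3286] v=[-1.5259]
Step 29: x=[6.2539] v=[-1.4934]
Step 30: x=[6.1812] v=[-1.4544]
Step 31: x=[6.1108] v=[-1.4090]
Step 32: x=[6.0429] v=[-1.3574]
Step 33: x=[5.9779] v=[-1.2999]
Step 34: x=[5.9161] v=[-1.2367]
Step 35: x=[5.8577] v=[-1.1681]
Step 36: x=[5.8030] v=[-1.0944]
Step 37: x=[5.7522] v=[-1.0159]
Step 38: x=[5.7056] v=[-0.9330]
Step 39: x=[5.6633] v=[-0.8460]
Step 40: x=[5.6255] v=[-0.7553]
Step 41: x=[5.5924] v=[-0.6613]
Step 42: x=[5.5642] v=[-0.5644]
Step 43: x=[5.5410] v=[-0.4650]
Step 44: x=[5.5228] v=[-0.3636]
Step 45: x=[5.5098] v=[-0.2606]
Step 46: x=[5.5020] v=[-0.1565]
Step 47: x=[5.4994] v=[-0.0517]
v[0] did not become non-negative within 47 steps; using fallback time=2.3500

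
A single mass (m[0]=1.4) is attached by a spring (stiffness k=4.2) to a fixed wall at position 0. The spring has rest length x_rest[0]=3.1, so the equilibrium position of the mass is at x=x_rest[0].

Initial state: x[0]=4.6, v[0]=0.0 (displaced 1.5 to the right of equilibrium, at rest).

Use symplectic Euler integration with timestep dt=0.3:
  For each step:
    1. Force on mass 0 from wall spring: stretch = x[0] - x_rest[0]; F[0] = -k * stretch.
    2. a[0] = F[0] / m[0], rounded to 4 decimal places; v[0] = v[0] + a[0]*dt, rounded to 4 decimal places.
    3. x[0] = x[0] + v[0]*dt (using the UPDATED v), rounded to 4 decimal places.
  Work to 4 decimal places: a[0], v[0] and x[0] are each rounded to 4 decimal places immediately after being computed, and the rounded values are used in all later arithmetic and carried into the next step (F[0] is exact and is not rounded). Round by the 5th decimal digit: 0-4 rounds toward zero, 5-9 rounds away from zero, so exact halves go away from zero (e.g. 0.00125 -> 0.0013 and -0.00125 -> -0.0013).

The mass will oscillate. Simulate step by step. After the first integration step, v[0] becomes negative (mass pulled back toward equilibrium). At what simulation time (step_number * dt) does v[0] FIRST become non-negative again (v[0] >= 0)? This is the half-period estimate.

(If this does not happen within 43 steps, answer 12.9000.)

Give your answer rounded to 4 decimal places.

Step 0: x=[4.6000] v=[0.0000]
Step 1: x=[4.1950] v=[-1.3500]
Step 2: x=[3.4944] v=[-2.3355]
Step 3: x=[2.6873] v=[-2.6905]
Step 4: x=[1.9916] v=[-2.3191]
Step 5: x=[1.5952] v=[-1.3215]
Step 6: x=[1.6050] v=[0.0328]
First v>=0 after going negative at step 6, time=1.8000

Answer: 1.8000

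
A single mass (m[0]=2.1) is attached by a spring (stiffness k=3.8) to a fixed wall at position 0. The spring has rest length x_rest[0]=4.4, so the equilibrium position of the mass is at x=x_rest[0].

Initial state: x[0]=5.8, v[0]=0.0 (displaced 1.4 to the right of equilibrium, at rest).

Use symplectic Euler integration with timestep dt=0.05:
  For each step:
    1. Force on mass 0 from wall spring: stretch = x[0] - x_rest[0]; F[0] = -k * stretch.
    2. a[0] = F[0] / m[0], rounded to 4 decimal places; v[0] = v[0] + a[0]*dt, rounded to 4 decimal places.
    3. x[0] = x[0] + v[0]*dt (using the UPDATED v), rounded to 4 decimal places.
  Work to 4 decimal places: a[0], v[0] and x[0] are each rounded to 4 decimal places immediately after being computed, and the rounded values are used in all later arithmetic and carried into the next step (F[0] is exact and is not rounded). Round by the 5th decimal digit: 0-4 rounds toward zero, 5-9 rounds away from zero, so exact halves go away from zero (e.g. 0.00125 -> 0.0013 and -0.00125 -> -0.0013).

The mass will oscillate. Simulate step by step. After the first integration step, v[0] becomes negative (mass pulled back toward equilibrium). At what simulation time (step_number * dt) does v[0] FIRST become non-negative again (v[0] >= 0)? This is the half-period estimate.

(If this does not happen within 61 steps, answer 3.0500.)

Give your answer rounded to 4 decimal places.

Answer: 2.3500

Derivation:
Step 0: x=[5.8000] v=[0.0000]
Step 1: x=[5.7937] v=[-0.1267]
Step 2: x=[5.7811] v=[-0.2528]
Step 3: x=[5.7622] v=[-0.3778]
Step 4: x=[5.7372] v=[-0.5010]
Step 5: x=[5.7061] v=[-0.6220]
Step 6: x=[5.6691] v=[-0.7402]
Step 7: x=[5.6264] v=[-0.8550]
Step 8: x=[5.5781] v=[-0.9660]
Step 9: x=[5.5245] v=[-1.0726]
Step 10: x=[5.4658] v=[-1.1743]
Step 11: x=[5.4023] v=[-1.2707]
Step 12: x=[5.3342] v=[-1.3614]
Step 13: x=[5.2619] v=[-1.4459]
Step 14: x=[5.1857] v=[-1.5239]
Step 15: x=[5.1060] v=[-1.5950]
Step 16: x=[5.0231] v=[-1.6589]
Step 17: x=[4.9373] v=[-1.7153]
Step 18: x=[4.8491] v=[-1.7639]
Step 19: x=[4.7589] v=[-1.8045]
Step 20: x=[4.6671] v=[-1.8370]
Step 21: x=[4.5740] v=[-1.8612]
Step 22: x=[4.4802] v=[-1.8769]
Step 23: x=[4.3860] v=[-1.8842]
Step 24: x=[4.2919] v=[-1.8829]
Step 25: x=[4.1982] v=[-1.8731]
Step 26: x=[4.1055] v=[-1.8548]
Step 27: x=[4.0141] v=[-1.8282]
Step 28: x=[3.9244] v=[-1.7933]
Step 29: x=[3.8369] v=[-1.7503]
Step 30: x=[3.7519] v=[-1.6994]
Step 31: x=[3.6699] v=[-1.6408]
Step 32: x=[3.5912] v=[-1.5747]
Step 33: x=[3.5161] v=[-1.5015]
Step 34: x=[3.4450] v=[-1.4215]
Step 35: x=[3.3782] v=[-1.3351]
Step 36: x=[3.3161] v=[-1.2427]
Step 37: x=[3.2589] v=[-1.1446]
Step 38: x=[3.2068] v=[-1.0414]
Step 39: x=[3.1601] v=[-0.9334]
Step 40: x=[3.1190] v=[-0.8212]
Step 41: x=[3.0837] v=[-0.7053]
Step 42: x=[3.0544] v=[-0.5862]
Step 43: x=[3.0312] v=[-0.4645]
Step 44: x=[3.0142] v=[-0.3407]
Step 45: x=[3.0034] v=[-0.2153]
Step 46: x=[2.9990] v=[-0.0889]
Step 47: x=[3.0009] v=[0.0379]
First v>=0 after going negative at step 47, time=2.3500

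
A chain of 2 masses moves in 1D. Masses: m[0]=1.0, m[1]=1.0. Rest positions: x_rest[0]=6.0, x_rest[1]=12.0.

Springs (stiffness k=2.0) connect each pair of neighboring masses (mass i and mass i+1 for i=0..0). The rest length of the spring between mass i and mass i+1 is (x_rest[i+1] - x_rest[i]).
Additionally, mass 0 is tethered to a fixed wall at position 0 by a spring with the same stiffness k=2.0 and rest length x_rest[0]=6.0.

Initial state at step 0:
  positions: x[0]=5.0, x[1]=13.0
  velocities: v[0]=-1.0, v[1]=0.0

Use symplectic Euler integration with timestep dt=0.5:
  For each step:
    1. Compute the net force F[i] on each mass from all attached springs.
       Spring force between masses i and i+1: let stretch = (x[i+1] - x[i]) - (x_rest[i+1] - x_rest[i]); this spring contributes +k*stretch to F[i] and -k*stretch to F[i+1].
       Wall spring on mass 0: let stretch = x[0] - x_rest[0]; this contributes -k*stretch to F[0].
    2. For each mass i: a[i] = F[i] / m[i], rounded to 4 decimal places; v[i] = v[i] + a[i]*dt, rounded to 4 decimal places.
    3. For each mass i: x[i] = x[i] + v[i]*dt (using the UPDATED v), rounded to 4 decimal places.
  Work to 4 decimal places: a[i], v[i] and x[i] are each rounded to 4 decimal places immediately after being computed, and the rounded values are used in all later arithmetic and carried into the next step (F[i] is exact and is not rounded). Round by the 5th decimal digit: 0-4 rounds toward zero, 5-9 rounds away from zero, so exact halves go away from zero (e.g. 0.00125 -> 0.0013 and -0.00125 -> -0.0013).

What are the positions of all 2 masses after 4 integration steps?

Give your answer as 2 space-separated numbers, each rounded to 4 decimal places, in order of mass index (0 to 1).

Answer: 5.0000 11.7500

Derivation:
Step 0: x=[5.0000 13.0000] v=[-1.0000 0.0000]
Step 1: x=[6.0000 12.0000] v=[2.0000 -2.0000]
Step 2: x=[7.0000 11.0000] v=[2.0000 -2.0000]
Step 3: x=[6.5000 11.0000] v=[-1.0000 0.0000]
Step 4: x=[5.0000 11.7500] v=[-3.0000 1.5000]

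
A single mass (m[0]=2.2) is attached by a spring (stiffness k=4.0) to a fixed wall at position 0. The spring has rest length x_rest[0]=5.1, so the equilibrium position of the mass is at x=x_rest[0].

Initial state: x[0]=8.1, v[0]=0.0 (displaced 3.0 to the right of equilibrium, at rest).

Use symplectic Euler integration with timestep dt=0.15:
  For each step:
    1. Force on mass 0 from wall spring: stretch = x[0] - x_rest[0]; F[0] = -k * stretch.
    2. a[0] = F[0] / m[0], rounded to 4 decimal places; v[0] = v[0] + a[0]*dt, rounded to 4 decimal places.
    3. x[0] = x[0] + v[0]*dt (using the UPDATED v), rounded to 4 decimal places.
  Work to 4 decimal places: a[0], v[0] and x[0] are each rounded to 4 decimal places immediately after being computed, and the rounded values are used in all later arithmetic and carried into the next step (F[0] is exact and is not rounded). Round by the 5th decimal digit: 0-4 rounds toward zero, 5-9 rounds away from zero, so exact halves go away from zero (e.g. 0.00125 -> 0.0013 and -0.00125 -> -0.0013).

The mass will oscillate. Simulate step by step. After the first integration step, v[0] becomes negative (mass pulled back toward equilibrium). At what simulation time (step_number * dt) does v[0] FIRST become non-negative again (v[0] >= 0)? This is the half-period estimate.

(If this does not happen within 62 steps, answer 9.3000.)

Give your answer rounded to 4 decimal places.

Step 0: x=[8.1000] v=[0.0000]
Step 1: x=[7.9773] v=[-0.8182]
Step 2: x=[7.7369] v=[-1.6029]
Step 3: x=[7.3886] v=[-2.3221]
Step 4: x=[6.9467] v=[-2.9463]
Step 5: x=[6.4292] v=[-3.4499]
Step 6: x=[5.8573] v=[-3.8124]
Step 7: x=[5.2545] v=[-4.0189]
Step 8: x=[4.6454] v=[-4.0610]
Step 9: x=[4.0549] v=[-3.9370]
Step 10: x=[3.5071] v=[-3.6520]
Step 11: x=[3.0245] v=[-3.2176]
Step 12: x=[2.6268] v=[-2.6516]
Step 13: x=[2.3302] v=[-1.9771]
Step 14: x=[2.1469] v=[-1.2217]
Step 15: x=[2.0845] v=[-0.4163]
Step 16: x=[2.1454] v=[0.4061]
First v>=0 after going negative at step 16, time=2.4000

Answer: 2.4000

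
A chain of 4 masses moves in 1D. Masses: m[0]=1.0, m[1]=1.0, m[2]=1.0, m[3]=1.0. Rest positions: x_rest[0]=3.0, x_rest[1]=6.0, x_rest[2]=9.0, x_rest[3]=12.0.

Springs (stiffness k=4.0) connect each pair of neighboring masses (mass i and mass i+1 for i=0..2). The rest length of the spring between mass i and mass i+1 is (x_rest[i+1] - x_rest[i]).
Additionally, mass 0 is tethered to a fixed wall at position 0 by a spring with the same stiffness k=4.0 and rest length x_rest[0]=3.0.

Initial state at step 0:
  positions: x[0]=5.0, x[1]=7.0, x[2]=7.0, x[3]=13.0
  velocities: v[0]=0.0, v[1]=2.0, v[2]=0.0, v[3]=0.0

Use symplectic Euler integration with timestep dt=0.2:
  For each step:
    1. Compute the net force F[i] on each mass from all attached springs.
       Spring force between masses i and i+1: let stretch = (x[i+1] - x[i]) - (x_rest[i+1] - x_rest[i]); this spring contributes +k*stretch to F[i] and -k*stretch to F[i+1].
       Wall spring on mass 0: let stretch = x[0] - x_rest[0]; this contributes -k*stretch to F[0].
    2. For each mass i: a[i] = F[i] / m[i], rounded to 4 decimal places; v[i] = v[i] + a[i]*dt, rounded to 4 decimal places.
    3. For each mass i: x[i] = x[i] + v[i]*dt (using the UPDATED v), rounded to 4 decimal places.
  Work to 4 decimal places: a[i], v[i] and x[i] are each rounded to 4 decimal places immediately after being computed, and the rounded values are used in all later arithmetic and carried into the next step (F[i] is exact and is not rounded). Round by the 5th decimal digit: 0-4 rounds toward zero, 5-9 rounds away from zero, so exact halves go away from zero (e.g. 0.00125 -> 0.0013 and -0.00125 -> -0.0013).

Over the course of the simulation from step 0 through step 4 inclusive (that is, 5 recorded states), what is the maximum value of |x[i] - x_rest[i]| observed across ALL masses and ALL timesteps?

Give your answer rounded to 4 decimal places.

Step 0: x=[5.0000 7.0000 7.0000 13.0000] v=[0.0000 2.0000 0.0000 0.0000]
Step 1: x=[4.5200 7.0800 7.9600 12.5200] v=[-2.4000 0.4000 4.8000 -2.4000]
Step 2: x=[3.7264 6.8912 9.5088 11.7904] v=[-3.9680 -0.9440 7.7440 -3.6480]
Step 3: x=[2.8429 6.6148 11.0038 11.1757] v=[-4.4173 -1.3818 7.4752 -3.0733]
Step 4: x=[2.1081 6.4372 11.8241 11.0135] v=[-3.6741 -0.8881 4.1015 -0.8108]
Max displacement = 2.8241

Answer: 2.8241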